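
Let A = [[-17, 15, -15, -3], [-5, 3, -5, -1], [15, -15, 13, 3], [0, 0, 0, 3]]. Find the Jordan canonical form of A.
The characteristic polynomial is det(xI - A) = (x - 3)^2(x + 2)^2, so the eigenvalues are -2 (algebraic multiplicity 2), 3 (algebraic multiplicity 2).

For λ = -2: rank(A + 2I) = 2. The eigenspace has dimension 4 - 2 = 2, so there are 2 Jordan blocks; the rank sequence gives block sizes [1, 1].

For λ = 3: rank(A - 3I) = 3, rank((A - 3I)^2) = 2. The eigenspace has dimension 4 - 3 = 1, so there is 1 Jordan block; the rank sequence gives block sizes [2].

Assembling the blocks gives the Jordan form J above.

J = [[-2, 0, 0, 0], [0, -2, 0, 0], [0, 0, 3, 1], [0, 0, 0, 3]]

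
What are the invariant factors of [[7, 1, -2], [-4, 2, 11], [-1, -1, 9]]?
(x - 6)^3

The Jordan structure of A has elementary divisors (x - 6)^3. Arranging the block sizes at each eigenvalue in decreasing order and taking row products gives the invariant factors.

Invariant factors (smallest first, each dividing the next): (x - 6)^3.

Check: the last factor (x - 6)^3 is the minimal polynomial, and the product (x - 6)^3 is the characteristic polynomial.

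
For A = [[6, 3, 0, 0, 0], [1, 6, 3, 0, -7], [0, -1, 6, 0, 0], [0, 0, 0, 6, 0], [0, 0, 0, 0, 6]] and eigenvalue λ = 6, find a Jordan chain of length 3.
We seek v_1 ∈ ker((A - 6I)^3) \ ker((A - 6I)^2), then set v_{i+1} = (A - 6I) v_i.

One such chain is v_1 = [[-2, 0, 1, 0, 0]]^T, v_2 = [[0, 1, 0, 0, 0]]^T, v_3 = [[3, 0, -1, 0, 0]]^T. Check: (A - 6I) v_3 = [[0, 0, 0, 0, 0]]^T = 0.

v_1 = [[-2, 0, 1, 0, 0]]^T, v_2 = [[0, 1, 0, 0, 0]]^T, v_3 = [[3, 0, -1, 0, 0]]^T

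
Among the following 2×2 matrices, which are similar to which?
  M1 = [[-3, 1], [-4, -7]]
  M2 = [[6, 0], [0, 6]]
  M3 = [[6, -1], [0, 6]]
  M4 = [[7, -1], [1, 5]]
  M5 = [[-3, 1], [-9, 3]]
4 classes: {M1}, {M2}, {M3, M4}, {M5}

Characteristic polynomials: χ_{M1} = (x + 5)^2, χ_{M2} = (x - 6)^2, χ_{M3} = (x - 6)^2, χ_{M4} = (x - 6)^2, χ_{M5} = x^2.

{M1}: invariant factors (x + 5)^2.

{M2}: invariant factors x - 6, x - 6.

{M3, M4}: invariant factors (x - 6)^2.

{M5}: invariant factors x^2.

Matrices are similar if and only if their invariant-factor lists agree; the partition into similarity classes is {M1}, {M2}, {M3, M4}, {M5}.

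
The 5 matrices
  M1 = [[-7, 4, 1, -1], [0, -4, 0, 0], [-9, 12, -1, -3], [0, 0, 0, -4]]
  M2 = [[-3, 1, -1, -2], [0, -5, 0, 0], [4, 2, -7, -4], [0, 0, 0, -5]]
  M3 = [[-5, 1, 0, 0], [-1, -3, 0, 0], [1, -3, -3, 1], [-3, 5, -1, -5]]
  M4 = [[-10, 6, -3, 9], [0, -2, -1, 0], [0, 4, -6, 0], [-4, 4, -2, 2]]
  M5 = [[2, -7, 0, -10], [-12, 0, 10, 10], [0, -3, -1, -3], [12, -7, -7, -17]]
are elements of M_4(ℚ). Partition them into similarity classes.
Characteristic polynomials: χ_{M1} = (x + 4)^4, χ_{M2} = (x + 5)^4, χ_{M3} = (x + 4)^4, χ_{M4} = (x + 4)^4, χ_{M5} = (x + 4)^4.

{M1}: invariant factors x + 4, x + 4, (x + 4)^2.

{M2}: invariant factors x + 5, x + 5, (x + 5)^2.

{M3, M4, M5}: invariant factors (x + 4)^2, (x + 4)^2.

Matrices are similar if and only if their invariant-factor lists agree; the partition into similarity classes is {M1}, {M2}, {M3, M4, M5}.

3 classes: {M1}, {M2}, {M3, M4, M5}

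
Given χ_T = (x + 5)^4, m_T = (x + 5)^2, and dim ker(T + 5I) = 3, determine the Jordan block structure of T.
λ = -5: algebraic multiplicity 4 (exponent in χ_T), largest block size 2 (exponent in m_T), 3 blocks (geometric multiplicity). These force block sizes [2, 1, 1].

Jordan blocks: (-5, 2), (-5, 1), (-5, 1)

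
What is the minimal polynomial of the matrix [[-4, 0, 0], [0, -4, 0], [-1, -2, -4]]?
The characteristic polynomial factors as (x + 4)^3. The minimal polynomial is ∏(x - λ)^{k_λ} where k_λ is the size of the largest Jordan block at λ.

For λ = -4: rank(A + 4I) = 1, and the largest Jordan block has size 2 (the smallest k with rank((A + 4I)^k) = rank((A + 4I)^(k+1))).

So m_A(x) = (x + 4)^2.

m_A(x) = (x + 4)^2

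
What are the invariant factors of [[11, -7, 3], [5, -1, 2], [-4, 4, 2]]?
The Jordan structure of A has elementary divisors (x - 4)^3. Arranging the block sizes at each eigenvalue in decreasing order and taking row products gives the invariant factors.

Invariant factors (smallest first, each dividing the next): (x - 4)^3.

Check: the last factor (x - 4)^3 is the minimal polynomial, and the product (x - 4)^3 is the characteristic polynomial.

(x - 4)^3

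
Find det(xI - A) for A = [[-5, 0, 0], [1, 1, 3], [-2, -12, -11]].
xI - A = [[x + 5, 0, 0], [-1, x - 1, -3], [2, 12, x + 11]].

Expanding det(xI - A) along the first row:
det(xI - A) = + (x + 5)·det([[x - 1, -3], [12, x + 11]]) - (0)·det([[-1, -3], [2, x + 11]]) + (0)·det([[-1, x - 1], [2, 12]]).

Evaluating gives χ_A(x) = x^3 + 15x^2 + 75x + 125 = (x + 5)^3.

χ_A(x) = (x + 5)^3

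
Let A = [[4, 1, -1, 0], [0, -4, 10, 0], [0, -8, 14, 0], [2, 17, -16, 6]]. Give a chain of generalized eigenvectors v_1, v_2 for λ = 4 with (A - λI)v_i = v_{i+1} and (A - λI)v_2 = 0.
v_1 = [[0, 5, 4, -11]]^T, v_2 = [[1, 0, 0, -1]]^T

We seek v_1 ∈ ker((A - 4I)^2) \ ker(A - 4I), then set v_{i+1} = (A - 4I) v_i.

One such chain is v_1 = [[0, 5, 4, -11]]^T, v_2 = [[1, 0, 0, -1]]^T. Check: (A - 4I) v_2 = [[0, 0, 0, 0]]^T = 0.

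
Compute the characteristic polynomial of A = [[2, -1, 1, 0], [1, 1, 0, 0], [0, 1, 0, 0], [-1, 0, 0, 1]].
xI - A = [[x - 2, 1, -1, 0], [-1, x - 1, 0, 0], [0, -1, x, 0], [1, 0, 0, x - 1]].

Expanding det(xI - A) along the first row:
det(xI - A) = + (x - 2)·det([[x - 1, 0, 0], [-1, x, 0], [0, 0, x - 1]]) - (1)·det([[-1, 0, 0], [0, x, 0], [1, 0, x - 1]]) + (-1)·det([[-1, x - 1, 0], [0, -1, 0], [1, 0, x - 1]]) - (0)·det([[-1, x - 1, 0], [0, -1, x], [1, 0, 0]]).

Evaluating gives χ_A(x) = x^4 - 4x^3 + 6x^2 - 4x + 1 = (x - 1)^4.

χ_A(x) = (x - 1)^4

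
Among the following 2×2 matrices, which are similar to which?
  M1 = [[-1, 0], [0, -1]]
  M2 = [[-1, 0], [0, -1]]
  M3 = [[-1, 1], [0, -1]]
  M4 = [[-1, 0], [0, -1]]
2 classes: {M1, M2, M4}, {M3}

Characteristic polynomials: χ_{M1} = (x + 1)^2, χ_{M2} = (x + 1)^2, χ_{M3} = (x + 1)^2, χ_{M4} = (x + 1)^2.

{M1, M2, M4}: invariant factors x + 1, x + 1.

{M3}: invariant factors (x + 1)^2.

Matrices are similar if and only if their invariant-factor lists agree; the partition into similarity classes is {M1, M2, M4}, {M3}.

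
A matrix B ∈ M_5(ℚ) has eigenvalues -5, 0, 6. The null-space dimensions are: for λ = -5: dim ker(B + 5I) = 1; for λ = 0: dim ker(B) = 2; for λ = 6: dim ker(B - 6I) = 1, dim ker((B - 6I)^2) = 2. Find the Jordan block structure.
λ = -5: successive nullity increments [1] count blocks of size ≥ k; block sizes are [1].
λ = 0: successive nullity increments [2] count blocks of size ≥ k; block sizes are [1, 1].
λ = 6: successive nullity increments [1, 1] count blocks of size ≥ k; block sizes are [2].

Jordan blocks: (-5, 1), (0, 1), (0, 1), (6, 2)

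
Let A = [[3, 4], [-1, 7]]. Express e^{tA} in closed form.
e^{tA} = [[(1 - 2*t)*e^{5*t}, 4*t*e^{5*t}], [-t*e^{5*t}, (2*t + 1)*e^{5*t}]]

A has Jordan form J = [[5, 1], [0, 5]] with A = PJP^{-1}, so e^{tA} = P e^{tJ} P^{-1}.

For a Jordan block J_k(λ), e^{tJ_k(λ)} = e^{λt} · (I + tN + t^2 N^2/2! + ... + t^{k-1} N^{k-1}/(k-1)!) where N is the nilpotent superdiagonal part.

Assembling the blocks and conjugating back gives the entries of e^{tA} as shown above.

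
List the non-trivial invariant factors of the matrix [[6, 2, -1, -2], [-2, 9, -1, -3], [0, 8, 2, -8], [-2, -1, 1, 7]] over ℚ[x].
The Jordan structure of A has elementary divisors (x - 6)^2, (x - 6)^2. Arranging the block sizes at each eigenvalue in decreasing order and taking row products gives the invariant factors.

Invariant factors (smallest first, each dividing the next): (x - 6)^2, (x - 6)^2.

Check: the last factor (x - 6)^2 is the minimal polynomial, and the product (x - 6)^4 is the characteristic polynomial.

(x - 6)^2, (x - 6)^2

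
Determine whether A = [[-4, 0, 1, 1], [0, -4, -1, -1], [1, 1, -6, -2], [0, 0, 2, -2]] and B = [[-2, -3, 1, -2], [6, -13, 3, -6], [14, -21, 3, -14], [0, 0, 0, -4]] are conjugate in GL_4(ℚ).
Both have characteristic polynomial (x + 4)^4, but the minimal polynomial of A is (x + 4)^3 while the minimal polynomial of B is (x + 4)^2. The minimal polynomial is a similarity invariant, so A and B are not similar.

No.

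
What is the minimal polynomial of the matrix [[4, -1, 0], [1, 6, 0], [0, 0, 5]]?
The characteristic polynomial factors as (x - 5)^3. The minimal polynomial is ∏(x - λ)^{k_λ} where k_λ is the size of the largest Jordan block at λ.

For λ = 5: rank(A - 5I) = 1, and the largest Jordan block has size 2 (the smallest k with rank((A - 5I)^k) = rank((A - 5I)^(k+1))).

So m_A(x) = (x - 5)^2.

m_A(x) = (x - 5)^2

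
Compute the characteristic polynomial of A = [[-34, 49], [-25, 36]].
χ_A(x) = (x - 1)^2

xI - A = [[x + 34, -49], [25, x - 36]].

Expanding det(xI - A) along the first row:
det(xI - A) = + (x + 34)·det([[x - 36]]) - (-49)·det([[25]]).

Evaluating gives χ_A(x) = x^2 - 2x + 1 = (x - 1)^2.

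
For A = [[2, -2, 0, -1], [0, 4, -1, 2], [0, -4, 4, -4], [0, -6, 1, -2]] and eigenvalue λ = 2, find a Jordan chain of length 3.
We seek v_1 ∈ ker((A - 2I)^3) \ ker((A - 2I)^2), then set v_{i+1} = (A - 2I) v_i.

One such chain is v_1 = [[-1, 3, -5, -5]]^T, v_2 = [[-1, 1, -2, -3]]^T, v_3 = [[1, -2, 4, 4]]^T. Check: (A - 2I) v_3 = [[0, 0, 0, 0]]^T = 0.

v_1 = [[-1, 3, -5, -5]]^T, v_2 = [[-1, 1, -2, -3]]^T, v_3 = [[1, -2, 4, 4]]^T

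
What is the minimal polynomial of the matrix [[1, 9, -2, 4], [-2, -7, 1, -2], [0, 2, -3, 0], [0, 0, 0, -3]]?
m_A(x) = (x + 3)^3

The characteristic polynomial factors as (x + 3)^4. The minimal polynomial is ∏(x - λ)^{k_λ} where k_λ is the size of the largest Jordan block at λ.

For λ = -3: rank(A + 3I) = 2, and the largest Jordan block has size 3 (the smallest k with rank((A + 3I)^k) = rank((A + 3I)^(k+1))).

So m_A(x) = (x + 3)^3.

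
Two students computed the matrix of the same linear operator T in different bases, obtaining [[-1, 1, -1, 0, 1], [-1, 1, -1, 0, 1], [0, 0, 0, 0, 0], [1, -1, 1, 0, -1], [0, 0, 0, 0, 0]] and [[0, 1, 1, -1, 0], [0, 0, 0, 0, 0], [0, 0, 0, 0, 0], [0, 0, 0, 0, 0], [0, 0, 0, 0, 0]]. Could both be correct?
Yes.

Two matrices over a field are similar if and only if they have the same invariant factors.

Both A and B have characteristic polynomial x^5 and minimal polynomial x^2. Computing further, both have invariant factors x, x, x, x^2. Hence A and B are similar.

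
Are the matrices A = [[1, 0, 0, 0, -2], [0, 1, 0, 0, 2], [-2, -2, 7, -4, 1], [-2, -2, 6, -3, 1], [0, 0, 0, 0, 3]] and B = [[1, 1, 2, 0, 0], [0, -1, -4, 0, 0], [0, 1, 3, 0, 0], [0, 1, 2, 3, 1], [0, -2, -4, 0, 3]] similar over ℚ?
Both have characteristic polynomial (x - 3)^2(x - 1)^3, but the minimal polynomial of A is (x - 3)^2(x - 1) while the minimal polynomial of B is (x - 3)^2(x - 1)^2. The minimal polynomial is a similarity invariant, so A and B are not similar.

No.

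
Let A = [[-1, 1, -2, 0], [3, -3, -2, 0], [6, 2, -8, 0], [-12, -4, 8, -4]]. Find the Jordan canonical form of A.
J = [[-4, 1, 0, 0], [0, -4, 0, 0], [0, 0, -4, 0], [0, 0, 0, -4]]

The characteristic polynomial is det(xI - A) = (x + 4)^4, so the eigenvalues are -4 (algebraic multiplicity 4).

For λ = -4: rank(A + 4I) = 1, rank((A + 4I)^2) = 0. The eigenspace has dimension 4 - 1 = 3, so there are 3 Jordan blocks; the rank sequence gives block sizes [2, 1, 1].

Assembling the blocks gives the Jordan form J above.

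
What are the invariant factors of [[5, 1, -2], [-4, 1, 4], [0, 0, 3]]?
x - 3, (x - 3)^2

The Jordan structure of A has elementary divisors (x - 3)^2, (x - 3). Arranging the block sizes at each eigenvalue in decreasing order and taking row products gives the invariant factors.

Invariant factors (smallest first, each dividing the next): x - 3, (x - 3)^2.

Check: the last factor (x - 3)^2 is the minimal polynomial, and the product (x - 3)^3 is the characteristic polynomial.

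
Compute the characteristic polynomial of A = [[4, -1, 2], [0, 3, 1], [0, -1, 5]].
χ_A(x) = (x - 4)^3

xI - A = [[x - 4, 1, -2], [0, x - 3, -1], [0, 1, x - 5]].

Expanding det(xI - A) along the first row:
det(xI - A) = + (x - 4)·det([[x - 3, -1], [1, x - 5]]) - (1)·det([[0, -1], [0, x - 5]]) + (-2)·det([[0, x - 3], [0, 1]]).

Evaluating gives χ_A(x) = x^3 - 12x^2 + 48x - 64 = (x - 4)^3.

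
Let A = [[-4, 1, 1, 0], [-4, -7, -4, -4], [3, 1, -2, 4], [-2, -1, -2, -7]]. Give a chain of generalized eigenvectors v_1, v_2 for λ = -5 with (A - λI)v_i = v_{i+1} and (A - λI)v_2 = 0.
We seek v_1 ∈ ker((A + 5I)^2) \ ker(A + 5I), then set v_{i+1} = (A + 5I) v_i.

One such chain is v_1 = [[0, 1, 0, 0]]^T, v_2 = [[1, -2, 1, -1]]^T. Check: (A + 5I) v_2 = [[0, 0, 0, 0]]^T = 0.

v_1 = [[0, 1, 0, 0]]^T, v_2 = [[1, -2, 1, -1]]^T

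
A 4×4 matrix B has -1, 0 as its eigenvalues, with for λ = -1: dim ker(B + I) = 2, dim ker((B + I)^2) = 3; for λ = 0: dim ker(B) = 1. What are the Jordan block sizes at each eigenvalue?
λ = -1: successive nullity increments [2, 1] count blocks of size ≥ k; block sizes are [2, 1].
λ = 0: successive nullity increments [1] count blocks of size ≥ k; block sizes are [1].

Jordan blocks: (-1, 2), (-1, 1), (0, 1)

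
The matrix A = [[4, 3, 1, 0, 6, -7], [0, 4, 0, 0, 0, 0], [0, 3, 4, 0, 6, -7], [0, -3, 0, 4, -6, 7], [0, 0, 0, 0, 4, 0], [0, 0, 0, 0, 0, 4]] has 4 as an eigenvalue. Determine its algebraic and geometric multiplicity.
algebraic multiplicity 6, geometric multiplicity 4

The characteristic polynomial is (x - 4)^6, so the factor x - 4 appears with exponent 6: the algebraic multiplicity is 6.

rank(A - 4I) = 2, so the eigenspace has dimension 6 - 2 = 4: the geometric multiplicity is 4.

Since 4 < 6, A is not diagonalizable.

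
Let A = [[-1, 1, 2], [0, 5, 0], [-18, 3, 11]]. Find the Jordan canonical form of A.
J = [[5, 1, 0], [0, 5, 0], [0, 0, 5]]

The characteristic polynomial is det(xI - A) = (x - 5)^3, so the eigenvalues are 5 (algebraic multiplicity 3).

For λ = 5: rank(A - 5I) = 1, rank((A - 5I)^2) = 0. The eigenspace has dimension 3 - 1 = 2, so there are 2 Jordan blocks; the rank sequence gives block sizes [2, 1].

Assembling the blocks gives the Jordan form J above.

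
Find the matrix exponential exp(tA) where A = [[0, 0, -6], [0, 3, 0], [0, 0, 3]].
e^{tA} = [[1, 0, 2 - 2*e^{3*t}], [0, e^{3*t}, 0], [0, 0, e^{3*t}]]

A has Jordan form J = [[0, 0, 0], [0, 3, 0], [0, 0, 3]] with A = PJP^{-1}, so e^{tA} = P e^{tJ} P^{-1}.

For a Jordan block J_k(λ), e^{tJ_k(λ)} = e^{λt} · (I + tN + t^2 N^2/2! + ... + t^{k-1} N^{k-1}/(k-1)!) where N is the nilpotent superdiagonal part.

Assembling the blocks and conjugating back gives the entries of e^{tA} as shown above.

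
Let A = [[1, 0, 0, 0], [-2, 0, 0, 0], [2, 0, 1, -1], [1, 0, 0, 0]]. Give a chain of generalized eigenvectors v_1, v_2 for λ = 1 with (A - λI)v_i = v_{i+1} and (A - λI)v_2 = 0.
We seek v_1 ∈ ker((A - I)^2) \ ker(A - I), then set v_{i+1} = (A - I) v_i.

One such chain is v_1 = [[1, -2, 1, 1]]^T, v_2 = [[0, 0, 1, 0]]^T. Check: (A - I) v_2 = [[0, 0, 0, 0]]^T = 0.

v_1 = [[1, -2, 1, 1]]^T, v_2 = [[0, 0, 1, 0]]^T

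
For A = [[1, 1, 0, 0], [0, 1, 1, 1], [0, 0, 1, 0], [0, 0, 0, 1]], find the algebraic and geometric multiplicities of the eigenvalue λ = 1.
algebraic multiplicity 4, geometric multiplicity 2

The characteristic polynomial is (x - 1)^4, so the factor x - 1 appears with exponent 4: the algebraic multiplicity is 4.

rank(A - I) = 2, so the eigenspace has dimension 4 - 2 = 2: the geometric multiplicity is 2.

Since 2 < 4, A is not diagonalizable.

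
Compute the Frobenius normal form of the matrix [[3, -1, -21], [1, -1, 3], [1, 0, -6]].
The invariant factors of A (the non-unit diagonal entries of the Smith normal form of xI - A over ℚ[x]) are (x + 3)(x^2 + x + 4), each dividing the next. The characteristic polynomial is their product, (x + 3)(x^2 + x + 4).

The rational canonical form is the block-diagonal matrix of companion matrices C(f_i):
R = [[0, 0, -12], [1, 0, -7], [0, 1, -4]].

Note the characteristic polynomial does not split into linear factors over ℚ, so A has no Jordan form over ℚ; the rational canonical form exists over any field.

R = [[0, 0, -12], [1, 0, -7], [0, 1, -4]]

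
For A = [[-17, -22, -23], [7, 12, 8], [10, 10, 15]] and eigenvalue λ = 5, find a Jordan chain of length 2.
v_1 = [[-2, 1, 1]]^T, v_2 = [[-1, 1, 0]]^T

We seek v_1 ∈ ker((A - 5I)^2) \ ker(A - 5I), then set v_{i+1} = (A - 5I) v_i.

One such chain is v_1 = [[-2, 1, 1]]^T, v_2 = [[-1, 1, 0]]^T. Check: (A - 5I) v_2 = [[0, 0, 0]]^T = 0.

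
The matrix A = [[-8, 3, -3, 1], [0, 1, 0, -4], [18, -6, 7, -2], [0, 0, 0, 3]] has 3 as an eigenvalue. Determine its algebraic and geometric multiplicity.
The characteristic polynomial is (x - 3)(x - 1)^2(x + 2), so the factor x - 3 appears with exponent 1: the algebraic multiplicity is 1.

rank(A - 3I) = 3, so the eigenspace has dimension 4 - 3 = 1: the geometric multiplicity is 1.

algebraic multiplicity 1, geometric multiplicity 1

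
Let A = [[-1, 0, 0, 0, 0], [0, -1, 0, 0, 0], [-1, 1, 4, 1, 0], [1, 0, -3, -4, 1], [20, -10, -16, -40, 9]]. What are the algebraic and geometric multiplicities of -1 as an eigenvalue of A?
The characteristic polynomial is (x - 3)^3(x + 1)^2, so the factor x + 1 appears with exponent 2: the algebraic multiplicity is 2.

rank(A + I) = 3, so the eigenspace has dimension 5 - 3 = 2: the geometric multiplicity is 2.

algebraic multiplicity 2, geometric multiplicity 2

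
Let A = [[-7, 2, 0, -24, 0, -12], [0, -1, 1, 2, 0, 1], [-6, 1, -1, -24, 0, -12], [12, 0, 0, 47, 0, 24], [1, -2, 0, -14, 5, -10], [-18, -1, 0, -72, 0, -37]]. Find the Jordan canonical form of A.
The characteristic polynomial is det(xI - A) = (x - 5)^2(x + 1)^4, so the eigenvalues are -1 (algebraic multiplicity 4), 5 (algebraic multiplicity 2).

For λ = -1: rank(A + I) = 4, rank((A + I)^2) = 3, rank((A + I)^3) = 2. The eigenspace has dimension 6 - 4 = 2, so there are 2 Jordan blocks; the rank sequence gives block sizes [3, 1].

For λ = 5: rank(A - 5I) = 5, rank((A - 5I)^2) = 4. The eigenspace has dimension 6 - 5 = 1, so there is 1 Jordan block; the rank sequence gives block sizes [2].

Assembling the blocks gives the Jordan form J above.

J = [[-1, 1, 0, 0, 0, 0], [0, -1, 1, 0, 0, 0], [0, 0, -1, 0, 0, 0], [0, 0, 0, -1, 0, 0], [0, 0, 0, 0, 5, 1], [0, 0, 0, 0, 0, 5]]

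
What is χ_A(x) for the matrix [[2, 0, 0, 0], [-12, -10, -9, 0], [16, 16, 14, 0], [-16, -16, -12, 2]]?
χ_A(x) = (x - 2)^4

xI - A = [[x - 2, 0, 0, 0], [12, x + 10, 9, 0], [-16, -16, x - 14, 0], [16, 16, 12, x - 2]].

Expanding det(xI - A) along the first row:
det(xI - A) = + (x - 2)·det([[x + 10, 9, 0], [-16, x - 14, 0], [16, 12, x - 2]]) - (0)·det([[12, 9, 0], [-16, x - 14, 0], [16, 12, x - 2]]) + (0)·det([[12, x + 10, 0], [-16, -16, 0], [16, 16, x - 2]]) - (0)·det([[12, x + 10, 9], [-16, -16, x - 14], [16, 16, 12]]).

Evaluating gives χ_A(x) = x^4 - 8x^3 + 24x^2 - 32x + 16 = (x - 2)^4.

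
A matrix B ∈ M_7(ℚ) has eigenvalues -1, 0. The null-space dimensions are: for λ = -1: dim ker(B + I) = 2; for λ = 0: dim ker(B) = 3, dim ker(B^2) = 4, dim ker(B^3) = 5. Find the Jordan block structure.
Jordan blocks: (-1, 1), (-1, 1), (0, 3), (0, 1), (0, 1)

λ = -1: successive nullity increments [2] count blocks of size ≥ k; block sizes are [1, 1].
λ = 0: successive nullity increments [3, 1, 1] count blocks of size ≥ k; block sizes are [3, 1, 1].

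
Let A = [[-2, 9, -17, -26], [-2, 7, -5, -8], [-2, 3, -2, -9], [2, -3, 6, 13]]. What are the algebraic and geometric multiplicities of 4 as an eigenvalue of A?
The characteristic polynomial is (x - 4)^4, so the factor x - 4 appears with exponent 4: the algebraic multiplicity is 4.

rank(A - 4I) = 2, so the eigenspace has dimension 4 - 2 = 2: the geometric multiplicity is 2.

Since 2 < 4, A is not diagonalizable.

algebraic multiplicity 4, geometric multiplicity 2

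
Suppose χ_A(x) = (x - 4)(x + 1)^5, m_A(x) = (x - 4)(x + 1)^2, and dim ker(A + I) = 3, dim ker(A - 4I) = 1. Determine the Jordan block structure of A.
λ = -1: algebraic multiplicity 5 (exponent in χ_A), largest block size 2 (exponent in m_A), 3 blocks (geometric multiplicity). These force block sizes [2, 2, 1].
λ = 4: algebraic multiplicity 1 (exponent in χ_A), largest block size 1 (exponent in m_A), 1 block (geometric multiplicity). This forces block sizes [1].

Jordan blocks: (-1, 2), (-1, 2), (-1, 1), (4, 1)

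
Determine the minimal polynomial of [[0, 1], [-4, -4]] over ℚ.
m_A(x) = (x + 2)^2

The characteristic polynomial factors as (x + 2)^2. The minimal polynomial is ∏(x - λ)^{k_λ} where k_λ is the size of the largest Jordan block at λ.

For λ = -2: rank(A + 2I) = 1, and the largest Jordan block has size 2 (the smallest k with rank((A + 2I)^k) = rank((A + 2I)^(k+1))).

So m_A(x) = (x + 2)^2.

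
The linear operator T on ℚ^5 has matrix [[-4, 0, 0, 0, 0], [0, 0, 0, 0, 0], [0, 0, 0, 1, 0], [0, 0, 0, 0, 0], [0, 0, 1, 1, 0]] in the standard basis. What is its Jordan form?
The characteristic polynomial is det(xI - A) = x^4(x + 4), so the eigenvalues are -4 (algebraic multiplicity 1), 0 (algebraic multiplicity 4).

For λ = -4: algebraic multiplicity 1 gives one 1×1 block.

For λ = 0: rank(A) = 3, rank(A^2) = 2, rank(A^3) = 1. The eigenspace has dimension 5 - 3 = 2, so there are 2 Jordan blocks; the rank sequence gives block sizes [3, 1].

Assembling the blocks gives the Jordan form J above.

J = [[-4, 0, 0, 0, 0], [0, 0, 1, 0, 0], [0, 0, 0, 1, 0], [0, 0, 0, 0, 0], [0, 0, 0, 0, 0]]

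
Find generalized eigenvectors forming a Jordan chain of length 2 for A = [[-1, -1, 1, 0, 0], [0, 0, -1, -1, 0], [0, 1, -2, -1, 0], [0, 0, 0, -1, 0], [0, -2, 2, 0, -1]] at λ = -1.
v_1 = [[1, -4, -3, 0, 2]]^T, v_2 = [[1, -1, -1, 0, 2]]^T

We seek v_1 ∈ ker((A + I)^2) \ ker(A + I), then set v_{i+1} = (A + I) v_i.

One such chain is v_1 = [[1, -4, -3, 0, 2]]^T, v_2 = [[1, -1, -1, 0, 2]]^T. Check: (A + I) v_2 = [[0, 0, 0, 0, 0]]^T = 0.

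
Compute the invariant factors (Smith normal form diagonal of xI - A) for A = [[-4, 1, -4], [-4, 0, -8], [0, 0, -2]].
The Jordan structure of A has elementary divisors (x + 2)^2, (x + 2). Arranging the block sizes at each eigenvalue in decreasing order and taking row products gives the invariant factors.

Invariant factors (smallest first, each dividing the next): x + 2, (x + 2)^2.

Check: the last factor (x + 2)^2 is the minimal polynomial, and the product (x + 2)^3 is the characteristic polynomial.

x + 2, (x + 2)^2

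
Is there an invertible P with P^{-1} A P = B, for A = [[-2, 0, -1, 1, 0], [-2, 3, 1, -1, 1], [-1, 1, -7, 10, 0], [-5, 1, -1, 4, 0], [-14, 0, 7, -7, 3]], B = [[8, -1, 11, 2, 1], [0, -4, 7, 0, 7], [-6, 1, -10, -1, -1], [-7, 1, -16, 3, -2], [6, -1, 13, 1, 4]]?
Two matrices over a field are similar if and only if they have the same invariant factors.

Both A and B have characteristic polynomial (x - 3)^3(x + 4)^2 and minimal polynomial (x - 3)^3(x + 4)^2. Computing further, both have invariant factors (x - 3)^3(x + 4)^2. Hence A and B are similar.

Yes.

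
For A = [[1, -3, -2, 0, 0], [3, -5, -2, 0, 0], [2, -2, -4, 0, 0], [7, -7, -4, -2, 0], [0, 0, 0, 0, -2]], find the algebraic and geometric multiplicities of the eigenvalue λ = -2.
algebraic multiplicity 4, geometric multiplicity 3

The characteristic polynomial is (x + 2)^4(x + 4), so the factor x + 2 appears with exponent 4: the algebraic multiplicity is 4.

rank(A + 2I) = 2, so the eigenspace has dimension 5 - 2 = 3: the geometric multiplicity is 3.

Since 3 < 4, A is not diagonalizable.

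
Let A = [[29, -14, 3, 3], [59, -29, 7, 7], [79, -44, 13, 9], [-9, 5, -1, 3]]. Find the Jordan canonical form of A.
The characteristic polynomial is det(xI - A) = (x - 4)^4, so the eigenvalues are 4 (algebraic multiplicity 4).

For λ = 4: rank(A - 4I) = 2, rank((A - 4I)^2) = 1, rank((A - 4I)^3) = 0. The eigenspace has dimension 4 - 2 = 2, so there are 2 Jordan blocks; the rank sequence gives block sizes [3, 1].

Assembling the blocks gives the Jordan form J above.

J = [[4, 1, 0, 0], [0, 4, 1, 0], [0, 0, 4, 0], [0, 0, 0, 4]]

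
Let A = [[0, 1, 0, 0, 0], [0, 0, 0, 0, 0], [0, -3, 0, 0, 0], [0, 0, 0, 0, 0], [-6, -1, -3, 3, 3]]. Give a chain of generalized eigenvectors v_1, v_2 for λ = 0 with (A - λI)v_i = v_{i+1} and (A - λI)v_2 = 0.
v_1 = [[1, 1, -2, 0, 0]]^T, v_2 = [[1, 0, -3, 0, -1]]^T

We seek v_1 ∈ ker(A^2) \ ker(A), then set v_{i+1} = A v_i.

One such chain is v_1 = [[1, 1, -2, 0, 0]]^T, v_2 = [[1, 0, -3, 0, -1]]^T. Check: A v_2 = [[0, 0, 0, 0, 0]]^T = 0.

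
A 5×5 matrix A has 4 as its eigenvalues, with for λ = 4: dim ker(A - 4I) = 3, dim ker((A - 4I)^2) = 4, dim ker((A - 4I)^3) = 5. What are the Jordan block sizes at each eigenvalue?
Jordan blocks: (4, 3), (4, 1), (4, 1)

λ = 4: successive nullity increments [3, 1, 1] count blocks of size ≥ k; block sizes are [3, 1, 1].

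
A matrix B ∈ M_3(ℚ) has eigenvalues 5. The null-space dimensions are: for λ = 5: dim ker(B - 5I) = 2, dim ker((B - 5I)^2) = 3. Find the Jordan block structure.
λ = 5: successive nullity increments [2, 1] count blocks of size ≥ k; block sizes are [2, 1].

Jordan blocks: (5, 2), (5, 1)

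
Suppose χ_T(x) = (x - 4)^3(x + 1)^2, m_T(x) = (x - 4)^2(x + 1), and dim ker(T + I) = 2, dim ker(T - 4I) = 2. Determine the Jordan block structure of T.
Jordan blocks: (-1, 1), (-1, 1), (4, 2), (4, 1)

λ = -1: algebraic multiplicity 2 (exponent in χ_T), largest block size 1 (exponent in m_T), 2 blocks (geometric multiplicity). These force block sizes [1, 1].
λ = 4: algebraic multiplicity 3 (exponent in χ_T), largest block size 2 (exponent in m_T), 2 blocks (geometric multiplicity). These force block sizes [2, 1].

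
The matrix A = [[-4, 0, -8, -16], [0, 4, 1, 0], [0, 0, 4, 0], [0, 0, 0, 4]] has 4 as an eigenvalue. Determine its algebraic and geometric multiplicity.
The characteristic polynomial is (x - 4)^3(x + 4), so the factor x - 4 appears with exponent 3: the algebraic multiplicity is 3.

rank(A - 4I) = 2, so the eigenspace has dimension 4 - 2 = 2: the geometric multiplicity is 2.

Since 2 < 3, A is not diagonalizable.

algebraic multiplicity 3, geometric multiplicity 2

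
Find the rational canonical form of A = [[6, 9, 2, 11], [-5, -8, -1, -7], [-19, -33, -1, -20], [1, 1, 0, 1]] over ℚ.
R = [[0, 0, 0, -8], [1, 0, 0, 2], [0, 1, 0, 3], [0, 0, 1, -2]]

The invariant factors of A (the non-unit diagonal entries of the Smith normal form of xI - A over ℚ[x]) are (x + 2)(x^3 - 3x + 4), each dividing the next. The characteristic polynomial is their product, (x + 2)(x^3 - 3x + 4).

The rational canonical form is the block-diagonal matrix of companion matrices C(f_i):
R = [[0, 0, 0, -8], [1, 0, 0, 2], [0, 1, 0, 3], [0, 0, 1, -2]].

Note the characteristic polynomial does not split into linear factors over ℚ, so A has no Jordan form over ℚ; the rational canonical form exists over any field.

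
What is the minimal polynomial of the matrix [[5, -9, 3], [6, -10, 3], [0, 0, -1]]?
m_A(x) = (x + 1)(x + 4)

The characteristic polynomial factors as (x + 1)^2(x + 4). The minimal polynomial is ∏(x - λ)^{k_λ} where k_λ is the size of the largest Jordan block at λ.

For λ = -4: rank(A + 4I) = 2, and the largest Jordan block has size 1 (the smallest k with rank((A + 4I)^k) = rank((A + 4I)^(k+1))).
For λ = -1: rank(A + I) = 1, and the largest Jordan block has size 1 (the smallest k with rank((A + I)^k) = rank((A + I)^(k+1))).

So m_A(x) = (x + 1)(x + 4).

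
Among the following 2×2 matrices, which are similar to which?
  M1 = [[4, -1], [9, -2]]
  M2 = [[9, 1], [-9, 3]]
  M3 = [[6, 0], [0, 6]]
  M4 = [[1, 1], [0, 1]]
Characteristic polynomials: χ_{M1} = (x - 1)^2, χ_{M2} = (x - 6)^2, χ_{M3} = (x - 6)^2, χ_{M4} = (x - 1)^2.

{M1, M4}: invariant factors (x - 1)^2.

{M2}: invariant factors (x - 6)^2.

{M3}: invariant factors x - 6, x - 6.

Matrices are similar if and only if their invariant-factor lists agree; the partition into similarity classes is {M1, M4}, {M2}, {M3}.

3 classes: {M1, M4}, {M2}, {M3}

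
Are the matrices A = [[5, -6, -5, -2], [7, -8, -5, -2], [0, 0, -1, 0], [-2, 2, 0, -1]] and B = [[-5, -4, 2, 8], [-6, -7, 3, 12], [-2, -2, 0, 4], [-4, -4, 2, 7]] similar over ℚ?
Both have characteristic polynomial (x + 1)^3(x + 2), but the minimal polynomial of A is (x + 1)^2(x + 2) while the minimal polynomial of B is (x + 1)(x + 2). The minimal polynomial is a similarity invariant, so A and B are not similar.

No.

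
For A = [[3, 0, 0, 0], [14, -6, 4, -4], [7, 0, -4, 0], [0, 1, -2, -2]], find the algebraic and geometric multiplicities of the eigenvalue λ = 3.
The characteristic polynomial is (x - 3)(x + 4)^3, so the factor x - 3 appears with exponent 1: the algebraic multiplicity is 1.

rank(A - 3I) = 3, so the eigenspace has dimension 4 - 3 = 1: the geometric multiplicity is 1.

algebraic multiplicity 1, geometric multiplicity 1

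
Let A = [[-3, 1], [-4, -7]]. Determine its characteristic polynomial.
χ_A(x) = (x + 5)^2

xI - A = [[x + 3, -1], [4, x + 7]].

Expanding det(xI - A) along the first row:
det(xI - A) = + (x + 3)·det([[x + 7]]) - (-1)·det([[4]]).

Evaluating gives χ_A(x) = x^2 + 10x + 25 = (x + 5)^2.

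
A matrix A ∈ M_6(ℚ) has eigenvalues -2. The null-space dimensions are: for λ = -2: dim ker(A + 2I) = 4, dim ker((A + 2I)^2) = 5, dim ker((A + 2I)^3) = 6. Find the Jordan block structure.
Jordan blocks: (-2, 3), (-2, 1), (-2, 1), (-2, 1)

λ = -2: successive nullity increments [4, 1, 1] count blocks of size ≥ k; block sizes are [3, 1, 1, 1].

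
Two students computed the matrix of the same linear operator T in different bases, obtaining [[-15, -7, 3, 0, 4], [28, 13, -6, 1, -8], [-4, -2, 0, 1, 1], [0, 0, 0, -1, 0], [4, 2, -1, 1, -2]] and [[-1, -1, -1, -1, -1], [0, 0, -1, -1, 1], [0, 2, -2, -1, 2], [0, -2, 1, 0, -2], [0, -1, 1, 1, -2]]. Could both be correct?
Both have characteristic polynomial (x + 1)^5, but the minimal polynomial of A is (x + 1)^3 while the minimal polynomial of B is (x + 1)^2. The minimal polynomial is a similarity invariant, so A and B are not similar.

No.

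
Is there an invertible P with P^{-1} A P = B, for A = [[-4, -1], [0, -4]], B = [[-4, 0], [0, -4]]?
No.

Both have characteristic polynomial (x + 4)^2, but the minimal polynomial of A is (x + 4)^2 while the minimal polynomial of B is x + 4. The minimal polynomial is a similarity invariant, so A and B are not similar.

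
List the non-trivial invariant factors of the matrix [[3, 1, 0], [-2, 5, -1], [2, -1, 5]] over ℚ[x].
The Jordan structure of A has elementary divisors (x - 4)^2, (x - 5). Arranging the block sizes at each eigenvalue in decreasing order and taking row products gives the invariant factors.

Invariant factors (smallest first, each dividing the next): (x - 5)(x - 4)^2.

Check: the last factor (x - 5)(x - 4)^2 is the minimal polynomial, and the product (x - 5)(x - 4)^2 is the characteristic polynomial.

(x - 5)(x - 4)^2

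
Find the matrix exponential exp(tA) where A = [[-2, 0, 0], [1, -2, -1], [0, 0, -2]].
A has Jordan form J = [[-2, 1, 0], [0, -2, 0], [0, 0, -2]] with A = PJP^{-1}, so e^{tA} = P e^{tJ} P^{-1}.

For a Jordan block J_k(λ), e^{tJ_k(λ)} = e^{λt} · (I + tN + t^2 N^2/2! + ... + t^{k-1} N^{k-1}/(k-1)!) where N is the nilpotent superdiagonal part.

Assembling the blocks and conjugating back gives the entries of e^{tA} as shown above.

e^{tA} = [[e^{-2*t}, 0, 0], [t*e^{-2*t}, e^{-2*t}, -t*e^{-2*t}], [0, 0, e^{-2*t}]]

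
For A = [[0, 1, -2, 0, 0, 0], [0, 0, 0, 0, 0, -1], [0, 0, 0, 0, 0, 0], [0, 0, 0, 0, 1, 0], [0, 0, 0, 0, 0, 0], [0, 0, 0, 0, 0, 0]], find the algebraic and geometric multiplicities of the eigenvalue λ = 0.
algebraic multiplicity 6, geometric multiplicity 3

The characteristic polynomial is x^6, so the factor x appears with exponent 6: the algebraic multiplicity is 6.

rank(A) = 3, so the eigenspace has dimension 6 - 3 = 3: the geometric multiplicity is 3.

Since 3 < 6, A is not diagonalizable.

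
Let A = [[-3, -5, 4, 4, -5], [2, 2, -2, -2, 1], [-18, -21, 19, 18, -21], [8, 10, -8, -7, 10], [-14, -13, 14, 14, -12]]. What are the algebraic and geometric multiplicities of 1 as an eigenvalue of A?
The characteristic polynomial is (x - 1)^4(x + 5), so the factor x - 1 appears with exponent 4: the algebraic multiplicity is 4.

rank(A - I) = 2, so the eigenspace has dimension 5 - 2 = 3: the geometric multiplicity is 3.

Since 3 < 4, A is not diagonalizable.

algebraic multiplicity 4, geometric multiplicity 3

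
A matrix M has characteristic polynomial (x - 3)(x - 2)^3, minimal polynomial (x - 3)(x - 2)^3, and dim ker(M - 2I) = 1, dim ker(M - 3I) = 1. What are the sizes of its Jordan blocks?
Jordan blocks: (2, 3), (3, 1)

λ = 2: algebraic multiplicity 3 (exponent in χ_M), largest block size 3 (exponent in m_M), 1 block (geometric multiplicity). This forces block sizes [3].
λ = 3: algebraic multiplicity 1 (exponent in χ_M), largest block size 1 (exponent in m_M), 1 block (geometric multiplicity). This forces block sizes [1].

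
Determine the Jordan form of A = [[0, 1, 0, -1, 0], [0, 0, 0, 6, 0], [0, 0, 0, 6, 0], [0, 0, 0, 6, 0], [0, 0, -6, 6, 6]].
J = [[0, 1, 0, 0, 0], [0, 0, 0, 0, 0], [0, 0, 0, 0, 0], [0, 0, 0, 6, 0], [0, 0, 0, 0, 6]]

The characteristic polynomial is det(xI - A) = x^3(x - 6)^2, so the eigenvalues are 0 (algebraic multiplicity 3), 6 (algebraic multiplicity 2).

For λ = 0: rank(A) = 3, rank(A^2) = 2. The eigenspace has dimension 5 - 3 = 2, so there are 2 Jordan blocks; the rank sequence gives block sizes [2, 1].

For λ = 6: rank(A - 6I) = 3. The eigenspace has dimension 5 - 3 = 2, so there are 2 Jordan blocks; the rank sequence gives block sizes [1, 1].

Assembling the blocks gives the Jordan form J above.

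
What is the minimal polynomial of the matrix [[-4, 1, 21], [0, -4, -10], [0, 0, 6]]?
m_A(x) = (x - 6)(x + 4)^2

The characteristic polynomial factors as (x - 6)(x + 4)^2. The minimal polynomial is ∏(x - λ)^{k_λ} where k_λ is the size of the largest Jordan block at λ.

For λ = -4: rank(A + 4I) = 2, and the largest Jordan block has size 2 (the smallest k with rank((A + 4I)^k) = rank((A + 4I)^(k+1))).
For λ = 6: rank(A - 6I) = 2, and the largest Jordan block has size 1 (the smallest k with rank((A - 6I)^k) = rank((A - 6I)^(k+1))).

So m_A(x) = (x - 6)(x + 4)^2.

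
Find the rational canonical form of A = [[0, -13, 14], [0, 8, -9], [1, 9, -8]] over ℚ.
The invariant factors of A (the non-unit diagonal entries of the Smith normal form of xI - A over ℚ[x]) are x^3 + 3x - 5, each dividing the next. The characteristic polynomial is their product, x^3 + 3x - 5.

The rational canonical form is the block-diagonal matrix of companion matrices C(f_i):
R = [[0, 0, 5], [1, 0, -3], [0, 1, 0]].

Note the characteristic polynomial does not split into linear factors over ℚ, so A has no Jordan form over ℚ; the rational canonical form exists over any field.

R = [[0, 0, 5], [1, 0, -3], [0, 1, 0]]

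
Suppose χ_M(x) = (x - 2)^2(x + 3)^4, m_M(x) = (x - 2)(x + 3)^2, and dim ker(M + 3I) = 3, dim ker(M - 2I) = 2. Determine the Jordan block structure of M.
Jordan blocks: (-3, 2), (-3, 1), (-3, 1), (2, 1), (2, 1)

λ = -3: algebraic multiplicity 4 (exponent in χ_M), largest block size 2 (exponent in m_M), 3 blocks (geometric multiplicity). These force block sizes [2, 1, 1].
λ = 2: algebraic multiplicity 2 (exponent in χ_M), largest block size 1 (exponent in m_M), 2 blocks (geometric multiplicity). These force block sizes [1, 1].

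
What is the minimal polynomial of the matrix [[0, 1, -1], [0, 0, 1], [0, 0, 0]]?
The characteristic polynomial factors as x^3. The minimal polynomial is ∏(x - λ)^{k_λ} where k_λ is the size of the largest Jordan block at λ.

For λ = 0: rank(A) = 2, and the largest Jordan block has size 3 (the smallest k with rank(A^k) = rank(A^(k+1))).

So m_A(x) = x^3.

m_A(x) = x^3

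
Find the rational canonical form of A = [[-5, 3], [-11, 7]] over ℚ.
The invariant factors of A (the non-unit diagonal entries of the Smith normal form of xI - A over ℚ[x]) are x^2 - 2x - 2, each dividing the next. The characteristic polynomial is their product, x^2 - 2x - 2.

The rational canonical form is the block-diagonal matrix of companion matrices C(f_i):
R = [[0, 2], [1, 2]].

Note the characteristic polynomial does not split into linear factors over ℚ, so A has no Jordan form over ℚ; the rational canonical form exists over any field.

R = [[0, 2], [1, 2]]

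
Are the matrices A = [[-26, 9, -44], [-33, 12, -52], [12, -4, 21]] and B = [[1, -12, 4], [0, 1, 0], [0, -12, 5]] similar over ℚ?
Both have characteristic polynomial (x - 5)(x - 1)^2, but the minimal polynomial of A is (x - 5)(x - 1)^2 while the minimal polynomial of B is (x - 5)(x - 1). The minimal polynomial is a similarity invariant, so A and B are not similar.

No.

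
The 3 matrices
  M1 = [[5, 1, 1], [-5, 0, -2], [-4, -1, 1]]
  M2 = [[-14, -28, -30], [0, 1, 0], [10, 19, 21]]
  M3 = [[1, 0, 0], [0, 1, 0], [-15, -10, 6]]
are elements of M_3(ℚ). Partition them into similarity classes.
3 classes: {M1}, {M2}, {M3}

Characteristic polynomials: χ_{M1} = (x - 2)^3, χ_{M2} = (x - 6)(x - 1)^2, χ_{M3} = (x - 6)(x - 1)^2.

{M1}: invariant factors (x - 2)^3.

{M2}: invariant factors (x - 6)(x - 1)^2.

{M3}: invariant factors x - 1, (x - 6)(x - 1).

Matrices are similar if and only if their invariant-factor lists agree; the partition into similarity classes is {M1}, {M2}, {M3}.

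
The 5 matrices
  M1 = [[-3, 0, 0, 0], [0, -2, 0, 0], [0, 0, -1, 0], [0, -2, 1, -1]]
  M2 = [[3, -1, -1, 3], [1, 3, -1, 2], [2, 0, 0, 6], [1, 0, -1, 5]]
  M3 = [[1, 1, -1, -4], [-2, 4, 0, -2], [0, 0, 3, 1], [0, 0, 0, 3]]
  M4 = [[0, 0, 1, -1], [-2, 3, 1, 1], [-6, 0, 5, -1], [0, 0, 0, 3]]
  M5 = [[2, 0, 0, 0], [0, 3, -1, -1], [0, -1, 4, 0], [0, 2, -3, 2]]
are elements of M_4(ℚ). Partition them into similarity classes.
2 classes: {M1}, {M2, M3, M4, M5}

Characteristic polynomials: χ_{M1} = (x + 1)^2(x + 2)(x + 3), χ_{M2} = (x - 3)^3(x - 2), χ_{M3} = (x - 3)^3(x - 2), χ_{M4} = (x - 3)^3(x - 2), χ_{M5} = (x - 3)^3(x - 2).

{M1}: invariant factors (x + 1)^2(x + 2)(x + 3).

{M2, M3, M4, M5}: invariant factors (x - 3)^3(x - 2).

Matrices are similar if and only if their invariant-factor lists agree; the partition into similarity classes is {M1}, {M2, M3, M4, M5}.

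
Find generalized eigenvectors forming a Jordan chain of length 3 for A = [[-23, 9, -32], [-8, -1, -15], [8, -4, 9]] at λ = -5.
We seek v_1 ∈ ker((A + 5I)^3) \ ker((A + 5I)^2), then set v_{i+1} = (A + 5I) v_i.

One such chain is v_1 = [[-2, 0, 1]]^T, v_2 = [[4, 1, -2]]^T, v_3 = [[1, 2, 0]]^T. Check: (A + 5I) v_3 = [[0, 0, 0]]^T = 0.

v_1 = [[-2, 0, 1]]^T, v_2 = [[4, 1, -2]]^T, v_3 = [[1, 2, 0]]^T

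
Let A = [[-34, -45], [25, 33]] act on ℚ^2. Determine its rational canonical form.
R = [[0, -3], [1, -1]]

The invariant factors of A (the non-unit diagonal entries of the Smith normal form of xI - A over ℚ[x]) are x^2 + x + 3, each dividing the next. The characteristic polynomial is their product, x^2 + x + 3.

The rational canonical form is the block-diagonal matrix of companion matrices C(f_i):
R = [[0, -3], [1, -1]].

Note the characteristic polynomial does not split into linear factors over ℚ, so A has no Jordan form over ℚ; the rational canonical form exists over any field.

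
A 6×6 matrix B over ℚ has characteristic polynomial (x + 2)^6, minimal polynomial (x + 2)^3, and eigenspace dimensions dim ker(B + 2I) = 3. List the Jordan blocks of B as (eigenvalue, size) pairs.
Jordan blocks: (-2, 3), (-2, 2), (-2, 1)

λ = -2: algebraic multiplicity 6 (exponent in χ_B), largest block size 3 (exponent in m_B), 3 blocks (geometric multiplicity). These force block sizes [3, 2, 1].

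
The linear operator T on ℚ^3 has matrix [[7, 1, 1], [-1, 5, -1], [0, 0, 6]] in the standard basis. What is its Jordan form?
J = [[6, 1, 0], [0, 6, 0], [0, 0, 6]]

The characteristic polynomial is det(xI - A) = (x - 6)^3, so the eigenvalues are 6 (algebraic multiplicity 3).

For λ = 6: rank(A - 6I) = 1, rank((A - 6I)^2) = 0. The eigenspace has dimension 3 - 1 = 2, so there are 2 Jordan blocks; the rank sequence gives block sizes [2, 1].

Assembling the blocks gives the Jordan form J above.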